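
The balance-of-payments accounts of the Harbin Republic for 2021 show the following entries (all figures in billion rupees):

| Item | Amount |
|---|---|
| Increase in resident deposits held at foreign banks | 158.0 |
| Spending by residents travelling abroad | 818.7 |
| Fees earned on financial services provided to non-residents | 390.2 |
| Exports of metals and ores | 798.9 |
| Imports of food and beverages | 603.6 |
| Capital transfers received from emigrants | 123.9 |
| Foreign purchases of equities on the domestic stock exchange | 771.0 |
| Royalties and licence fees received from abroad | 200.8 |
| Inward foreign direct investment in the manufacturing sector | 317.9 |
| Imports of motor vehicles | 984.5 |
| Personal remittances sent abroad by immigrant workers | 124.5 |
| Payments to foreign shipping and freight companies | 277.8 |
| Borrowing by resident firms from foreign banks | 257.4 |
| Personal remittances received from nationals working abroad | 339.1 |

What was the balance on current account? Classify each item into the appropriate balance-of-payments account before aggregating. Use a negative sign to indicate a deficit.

-1080.1

Goods: -603.6 + 798.9 - 984.5 = -789.2
Services: 390.2 - 277.8 + 200.8 - 818.7 = -505.5
Secondary income: 339.1 - 124.5 = 214.6
Current account = (-789.2) + (-505.5) + 214.6 = -1080.1
(Excluded from the current account — financial account: increase in resident deposits held at foreign banks 158.0, foreign purchases of equities on the domestic stock exchange 771.0, inward foreign direct investment in the manufacturing sector 317.9, borrowing by resident firms from foreign banks 257.4; capital account: capital transfers received from emigrants 123.9.)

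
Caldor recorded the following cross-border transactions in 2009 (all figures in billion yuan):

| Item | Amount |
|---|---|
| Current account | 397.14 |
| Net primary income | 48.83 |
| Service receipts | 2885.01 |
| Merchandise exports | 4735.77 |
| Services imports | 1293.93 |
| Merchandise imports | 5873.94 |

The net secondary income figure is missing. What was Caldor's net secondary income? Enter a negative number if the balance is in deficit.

Current account = goods balance + services balance + net primary income + net secondary income
Sum of the known components = 501.74
Net secondary income = CA - (known components) = 397.14 - 501.74 = -104.60

-104.60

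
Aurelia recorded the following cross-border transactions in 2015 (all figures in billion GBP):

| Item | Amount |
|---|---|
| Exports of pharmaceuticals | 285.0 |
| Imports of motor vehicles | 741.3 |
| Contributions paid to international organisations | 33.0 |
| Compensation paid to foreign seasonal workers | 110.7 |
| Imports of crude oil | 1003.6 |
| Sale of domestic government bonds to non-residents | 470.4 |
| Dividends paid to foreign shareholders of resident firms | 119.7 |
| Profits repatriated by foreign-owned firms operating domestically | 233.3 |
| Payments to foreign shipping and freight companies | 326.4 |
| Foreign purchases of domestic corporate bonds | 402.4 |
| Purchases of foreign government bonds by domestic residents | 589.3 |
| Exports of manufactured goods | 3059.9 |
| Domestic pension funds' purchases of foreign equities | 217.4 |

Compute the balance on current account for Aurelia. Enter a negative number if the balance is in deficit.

776.9

Goods: -1003.6 + 3059.9 + 285.0 - 741.3 = 1600.0
Services: -326.4
Primary income: -233.3 - 110.7 - 119.7 = -463.7
Secondary income: -33.0
Current account = 1600.0 + (-326.4) + (-463.7) + (-33.0) = 776.9
(Excluded from the current account — financial account: sale of domestic government bonds to non-residents 470.4, foreign purchases of domestic corporate bonds 402.4, purchases of foreign government bonds by domestic residents 589.3, domestic pension funds' purchases of foreign equities 217.4.)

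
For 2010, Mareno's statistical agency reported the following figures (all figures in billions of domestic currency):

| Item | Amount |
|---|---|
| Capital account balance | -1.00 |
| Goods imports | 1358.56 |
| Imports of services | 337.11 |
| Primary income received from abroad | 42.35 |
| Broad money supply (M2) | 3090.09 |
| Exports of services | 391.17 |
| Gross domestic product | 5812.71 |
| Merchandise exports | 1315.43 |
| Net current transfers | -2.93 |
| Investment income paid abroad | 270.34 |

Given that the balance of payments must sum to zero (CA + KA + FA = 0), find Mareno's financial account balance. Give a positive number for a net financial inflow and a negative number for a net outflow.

Goods balance = 1315.43 - 1358.56 = -43.13
Services balance = 391.17 - 337.11 = 54.06
Trade balance (goods + services) = -43.13 + 54.06 = 10.93
Net primary income = 42.35 - 270.34 = -227.99
Net secondary income = -2.93
Current account = 10.93 + (-227.99) + (-2.93) = -219.99
Financial account = -(-219.99 + (-1.00)) = 220.99

220.99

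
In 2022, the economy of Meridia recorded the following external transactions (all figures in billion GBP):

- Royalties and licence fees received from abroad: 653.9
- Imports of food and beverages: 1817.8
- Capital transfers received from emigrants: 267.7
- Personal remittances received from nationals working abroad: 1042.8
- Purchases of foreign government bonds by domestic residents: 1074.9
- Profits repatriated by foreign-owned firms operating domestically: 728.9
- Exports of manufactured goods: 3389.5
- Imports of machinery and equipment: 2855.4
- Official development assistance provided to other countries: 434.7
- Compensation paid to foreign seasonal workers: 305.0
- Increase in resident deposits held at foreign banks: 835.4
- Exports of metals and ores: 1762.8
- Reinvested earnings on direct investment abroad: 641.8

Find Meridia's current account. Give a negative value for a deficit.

Goods: -2855.4 + 1762.8 + 3389.5 - 1817.8 = 479.1
Services: 653.9
Primary income: -305.0 + 641.8 - 728.9 = -392.1
Secondary income: -434.7 + 1042.8 = 608.1
Current account = 479.1 + 653.9 + (-392.1) + 608.1 = 1349.0
(Excluded from the current account — capital account: capital transfers received from emigrants 267.7; financial account: purchases of foreign government bonds by domestic residents 1074.9, increase in resident deposits held at foreign banks 835.4.)

1349.0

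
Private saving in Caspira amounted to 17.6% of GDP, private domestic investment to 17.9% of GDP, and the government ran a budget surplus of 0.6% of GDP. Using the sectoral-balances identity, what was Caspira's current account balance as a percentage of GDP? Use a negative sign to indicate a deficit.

By the sectoral-balances identity, CA = (S_private - I) + (T - G).
Private balance = 17.6 - 17.9 = -0.3
Government balance (T - G) = 0.6
CA = -0.3 + 0.6 = 0.3

0.3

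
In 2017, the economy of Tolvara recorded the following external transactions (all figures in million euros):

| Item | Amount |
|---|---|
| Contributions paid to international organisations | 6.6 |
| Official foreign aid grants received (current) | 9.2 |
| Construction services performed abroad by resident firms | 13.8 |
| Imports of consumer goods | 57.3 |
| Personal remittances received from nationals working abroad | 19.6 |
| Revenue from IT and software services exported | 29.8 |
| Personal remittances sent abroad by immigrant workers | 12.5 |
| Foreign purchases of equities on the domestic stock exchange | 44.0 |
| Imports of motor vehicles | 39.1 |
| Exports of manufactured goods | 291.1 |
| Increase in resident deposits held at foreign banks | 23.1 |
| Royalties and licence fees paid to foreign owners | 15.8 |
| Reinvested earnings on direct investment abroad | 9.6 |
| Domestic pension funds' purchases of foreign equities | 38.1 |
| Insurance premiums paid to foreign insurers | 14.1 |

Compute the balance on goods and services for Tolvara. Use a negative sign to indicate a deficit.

Goods: -39.1 - 57.3 + 291.1 = 194.7
Services: 13.8 + 29.8 - 15.8 - 14.1 = 13.7
Trade balance = 194.7 + 13.7 = 208.4
(Excluded from the trade balance — secondary income: contributions paid to international organisations 6.6, official foreign aid grants received (current) 9.2, personal remittances received from nationals working abroad 19.6, personal remittances sent abroad by immigrant workers 12.5; financial account: foreign purchases of equities on the domestic stock exchange 44.0, increase in resident deposits held at foreign banks 23.1, domestic pension funds' purchases of foreign equities 38.1; primary income: reinvested earnings on direct investment abroad 9.6.)

208.4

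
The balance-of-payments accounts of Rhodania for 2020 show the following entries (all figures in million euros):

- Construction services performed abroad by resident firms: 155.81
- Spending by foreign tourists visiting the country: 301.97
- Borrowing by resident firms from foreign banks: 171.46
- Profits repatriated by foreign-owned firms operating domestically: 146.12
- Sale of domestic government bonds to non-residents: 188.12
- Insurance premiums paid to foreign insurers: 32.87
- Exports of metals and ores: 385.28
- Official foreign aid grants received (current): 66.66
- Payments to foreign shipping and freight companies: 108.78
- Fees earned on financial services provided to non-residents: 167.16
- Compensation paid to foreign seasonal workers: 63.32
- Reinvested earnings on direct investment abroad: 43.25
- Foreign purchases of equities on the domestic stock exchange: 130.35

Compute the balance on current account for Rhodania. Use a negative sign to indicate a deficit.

Goods: 385.28
Services: -32.87 + 155.81 - 108.78 + 167.16 + 301.97 = 483.29
Primary income: -63.32 - 146.12 + 43.25 = -166.19
Secondary income: 66.66
Current account = 385.28 + 483.29 + (-166.19) + 66.66 = 769.04
(Excluded from the current account — financial account: borrowing by resident firms from foreign banks 171.46, sale of domestic government bonds to non-residents 188.12, foreign purchases of equities on the domestic stock exchange 130.35.)

769.04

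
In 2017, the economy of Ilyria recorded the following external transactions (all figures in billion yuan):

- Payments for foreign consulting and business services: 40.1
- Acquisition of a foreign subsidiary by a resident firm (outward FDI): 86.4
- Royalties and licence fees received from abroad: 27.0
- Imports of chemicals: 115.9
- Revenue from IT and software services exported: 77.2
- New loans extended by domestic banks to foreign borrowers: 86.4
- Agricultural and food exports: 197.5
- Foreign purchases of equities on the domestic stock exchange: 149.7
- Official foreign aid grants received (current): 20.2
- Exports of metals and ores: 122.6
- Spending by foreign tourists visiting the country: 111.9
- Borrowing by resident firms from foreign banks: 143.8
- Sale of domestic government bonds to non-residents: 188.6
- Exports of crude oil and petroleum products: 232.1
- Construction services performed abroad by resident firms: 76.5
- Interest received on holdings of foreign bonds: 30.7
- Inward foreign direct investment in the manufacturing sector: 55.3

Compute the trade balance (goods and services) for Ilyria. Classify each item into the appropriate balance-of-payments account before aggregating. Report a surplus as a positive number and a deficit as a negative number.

Goods: 122.6 - 115.9 + 197.5 + 232.1 = 436.3
Services: 27.0 + 76.5 - 40.1 + 111.9 + 77.2 = 252.5
Trade balance = 436.3 + 252.5 = 688.8
(Excluded from the trade balance — financial account: acquisition of a foreign subsidiary by a resident firm (outward FDI) 86.4, new loans extended by domestic banks to foreign borrowers 86.4, foreign purchases of equities on the domestic stock exchange 149.7, borrowing by resident firms from foreign banks 143.8, sale of domestic government bonds to non-residents 188.6, inward foreign direct investment in the manufacturing sector 55.3; secondary income: official foreign aid grants received (current) 20.2; primary income: interest received on holdings of foreign bonds 30.7.)

688.8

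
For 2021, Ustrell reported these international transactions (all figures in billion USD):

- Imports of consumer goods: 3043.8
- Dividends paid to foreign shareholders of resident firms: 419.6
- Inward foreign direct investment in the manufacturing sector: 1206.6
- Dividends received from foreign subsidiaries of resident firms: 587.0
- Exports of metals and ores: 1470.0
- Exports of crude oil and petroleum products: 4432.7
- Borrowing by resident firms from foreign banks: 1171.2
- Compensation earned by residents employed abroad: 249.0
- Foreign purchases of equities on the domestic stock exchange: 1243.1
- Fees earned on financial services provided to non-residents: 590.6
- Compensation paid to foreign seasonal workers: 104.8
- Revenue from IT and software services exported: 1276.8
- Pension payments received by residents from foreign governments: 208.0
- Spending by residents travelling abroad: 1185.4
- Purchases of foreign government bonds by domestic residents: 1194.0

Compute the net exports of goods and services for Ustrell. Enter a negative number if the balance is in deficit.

Goods: -3043.8 + 4432.7 + 1470.0 = 2858.9
Services: 1276.8 + 590.6 - 1185.4 = 682.0
Trade balance = 2858.9 + 682.0 = 3540.9
(Excluded from the trade balance — primary income: dividends paid to foreign shareholders of resident firms 419.6, dividends received from foreign subsidiaries of resident firms 587.0, compensation earned by residents employed abroad 249.0, compensation paid to foreign seasonal workers 104.8; financial account: inward foreign direct investment in the manufacturing sector 1206.6, borrowing by resident firms from foreign banks 1171.2, foreign purchases of equities on the domestic stock exchange 1243.1, purchases of foreign government bonds by domestic residents 1194.0; secondary income: pension payments received by residents from foreign governments 208.0.)

3540.9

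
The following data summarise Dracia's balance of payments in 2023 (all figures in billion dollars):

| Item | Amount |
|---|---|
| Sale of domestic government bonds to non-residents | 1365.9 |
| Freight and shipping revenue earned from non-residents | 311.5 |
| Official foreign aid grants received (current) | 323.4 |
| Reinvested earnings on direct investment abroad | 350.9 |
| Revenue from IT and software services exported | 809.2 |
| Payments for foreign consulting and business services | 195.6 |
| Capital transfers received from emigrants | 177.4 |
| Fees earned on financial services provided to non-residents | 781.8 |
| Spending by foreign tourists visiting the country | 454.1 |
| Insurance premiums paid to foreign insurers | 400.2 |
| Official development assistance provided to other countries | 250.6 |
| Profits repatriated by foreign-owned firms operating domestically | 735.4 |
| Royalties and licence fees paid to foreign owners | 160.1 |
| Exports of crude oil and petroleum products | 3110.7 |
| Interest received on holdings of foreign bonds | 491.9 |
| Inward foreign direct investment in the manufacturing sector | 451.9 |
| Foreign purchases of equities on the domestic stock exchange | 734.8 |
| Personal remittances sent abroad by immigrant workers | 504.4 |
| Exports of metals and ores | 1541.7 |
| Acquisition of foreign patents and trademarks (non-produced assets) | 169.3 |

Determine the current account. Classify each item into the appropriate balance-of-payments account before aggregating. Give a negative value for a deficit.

Goods: 3110.7 + 1541.7 = 4652.4
Services: 781.8 - 195.6 - 160.1 + 454.1 + 311.5 + 809.2 - 400.2 = 1600.7
Primary income: 491.9 - 735.4 + 350.9 = 107.4
Secondary income: -250.6 - 504.4 + 323.4 = -431.6
Current account = 4652.4 + 1600.7 + 107.4 + (-431.6) = 5928.9
(Excluded from the current account — financial account: sale of domestic government bonds to non-residents 1365.9, inward foreign direct investment in the manufacturing sector 451.9, foreign purchases of equities on the domestic stock exchange 734.8; capital account: capital transfers received from emigrants 177.4, acquisition of foreign patents and trademarks (non-produced assets) 169.3.)

5928.9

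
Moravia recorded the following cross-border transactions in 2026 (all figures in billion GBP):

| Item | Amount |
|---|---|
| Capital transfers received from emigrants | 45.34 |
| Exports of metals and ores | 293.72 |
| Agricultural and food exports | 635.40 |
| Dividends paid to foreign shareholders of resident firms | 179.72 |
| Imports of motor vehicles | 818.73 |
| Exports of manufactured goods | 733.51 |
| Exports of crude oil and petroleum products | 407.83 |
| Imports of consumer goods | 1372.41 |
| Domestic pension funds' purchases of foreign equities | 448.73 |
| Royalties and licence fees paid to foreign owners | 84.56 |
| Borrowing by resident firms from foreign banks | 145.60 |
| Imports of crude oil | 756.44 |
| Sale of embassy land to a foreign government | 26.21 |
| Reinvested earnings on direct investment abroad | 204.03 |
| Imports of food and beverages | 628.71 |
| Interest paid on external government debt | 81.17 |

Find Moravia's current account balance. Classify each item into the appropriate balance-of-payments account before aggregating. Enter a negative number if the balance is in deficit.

-1647.25

Goods: 293.72 - 756.44 - 1372.41 + 635.40 + 407.83 - 818.73 + 733.51 - 628.71 = -1505.83
Services: -84.56
Primary income: -179.72 - 81.17 + 204.03 = -56.86
Current account = (-1505.83) + (-84.56) + (-56.86) = -1647.25
(Excluded from the current account — capital account: capital transfers received from emigrants 45.34, sale of embassy land to a foreign government 26.21; financial account: domestic pension funds' purchases of foreign equities 448.73, borrowing by resident firms from foreign banks 145.60.)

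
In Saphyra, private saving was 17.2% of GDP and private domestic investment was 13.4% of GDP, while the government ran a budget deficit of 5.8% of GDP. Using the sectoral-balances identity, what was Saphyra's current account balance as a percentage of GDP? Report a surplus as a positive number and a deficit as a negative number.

By the sectoral-balances identity, CA = (S_private - I) + (T - G).
Private balance = 17.2 - 13.4 = 3.8
Government balance (T - G) = -5.8
CA = 3.8 + (-5.8) = -2.0

-2.0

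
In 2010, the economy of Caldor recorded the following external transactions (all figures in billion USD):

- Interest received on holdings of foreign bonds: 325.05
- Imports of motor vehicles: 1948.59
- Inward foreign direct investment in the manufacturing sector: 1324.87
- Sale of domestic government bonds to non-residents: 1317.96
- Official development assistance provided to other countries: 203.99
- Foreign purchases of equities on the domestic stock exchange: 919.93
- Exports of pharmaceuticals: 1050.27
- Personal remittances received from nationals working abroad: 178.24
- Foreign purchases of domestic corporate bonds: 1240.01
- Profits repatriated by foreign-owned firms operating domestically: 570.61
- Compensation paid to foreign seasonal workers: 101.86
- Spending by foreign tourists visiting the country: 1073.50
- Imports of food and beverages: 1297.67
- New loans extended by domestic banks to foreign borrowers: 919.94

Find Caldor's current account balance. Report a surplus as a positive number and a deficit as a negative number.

Goods: -1948.59 - 1297.67 + 1050.27 = -2195.99
Services: 1073.50
Primary income: -101.86 - 570.61 + 325.05 = -347.42
Secondary income: -203.99 + 178.24 = -25.75
Current account = (-2195.99) + 1073.50 + (-347.42) + (-25.75) = -1495.66
(Excluded from the current account — financial account: inward foreign direct investment in the manufacturing sector 1324.87, sale of domestic government bonds to non-residents 1317.96, foreign purchases of equities on the domestic stock exchange 919.93, foreign purchases of domestic corporate bonds 1240.01, new loans extended by domestic banks to foreign borrowers 919.94.)

-1495.66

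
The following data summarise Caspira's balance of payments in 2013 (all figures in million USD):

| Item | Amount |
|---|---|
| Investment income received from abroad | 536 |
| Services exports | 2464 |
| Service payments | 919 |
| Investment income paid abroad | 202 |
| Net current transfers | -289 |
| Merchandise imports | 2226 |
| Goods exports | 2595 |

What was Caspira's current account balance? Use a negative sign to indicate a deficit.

1959

Goods balance = 2595 - 2226 = 369
Services balance = 2464 - 919 = 1545
Trade balance (goods + services) = 369 + 1545 = 1914
Net primary income = 536 - 202 = 334
Net secondary income = -289
Current account = 1914 + 334 + (-289) = 1959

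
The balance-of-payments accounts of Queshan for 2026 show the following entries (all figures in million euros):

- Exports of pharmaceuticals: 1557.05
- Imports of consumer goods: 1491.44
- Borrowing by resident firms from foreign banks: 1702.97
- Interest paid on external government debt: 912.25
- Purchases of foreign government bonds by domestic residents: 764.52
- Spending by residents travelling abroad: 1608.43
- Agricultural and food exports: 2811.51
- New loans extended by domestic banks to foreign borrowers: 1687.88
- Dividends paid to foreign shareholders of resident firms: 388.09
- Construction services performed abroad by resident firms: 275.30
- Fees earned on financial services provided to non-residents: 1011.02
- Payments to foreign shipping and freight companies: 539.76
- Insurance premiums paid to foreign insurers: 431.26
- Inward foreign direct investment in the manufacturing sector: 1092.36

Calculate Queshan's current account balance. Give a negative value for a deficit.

283.65

Goods: 1557.05 - 1491.44 + 2811.51 = 2877.12
Services: 275.30 - 1608.43 - 431.26 - 539.76 + 1011.02 = -1293.13
Primary income: -912.25 - 388.09 = -1300.34
Current account = 2877.12 + (-1293.13) + (-1300.34) = 283.65
(Excluded from the current account — financial account: borrowing by resident firms from foreign banks 1702.97, purchases of foreign government bonds by domestic residents 764.52, new loans extended by domestic banks to foreign borrowers 1687.88, inward foreign direct investment in the manufacturing sector 1092.36.)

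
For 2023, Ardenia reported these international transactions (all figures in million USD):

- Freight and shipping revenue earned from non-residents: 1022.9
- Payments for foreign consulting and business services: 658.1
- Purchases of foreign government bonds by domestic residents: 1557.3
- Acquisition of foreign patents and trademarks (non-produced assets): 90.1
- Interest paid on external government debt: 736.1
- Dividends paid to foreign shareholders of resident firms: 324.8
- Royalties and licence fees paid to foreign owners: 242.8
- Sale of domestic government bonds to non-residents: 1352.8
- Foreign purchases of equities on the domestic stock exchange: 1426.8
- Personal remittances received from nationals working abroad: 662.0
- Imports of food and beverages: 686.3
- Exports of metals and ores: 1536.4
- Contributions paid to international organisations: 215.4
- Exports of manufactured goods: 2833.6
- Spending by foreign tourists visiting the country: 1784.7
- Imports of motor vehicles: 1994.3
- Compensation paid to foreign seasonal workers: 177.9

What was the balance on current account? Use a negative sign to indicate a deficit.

Goods: 2833.6 - 1994.3 + 1536.4 - 686.3 = 1689.4
Services: 1022.9 - 658.1 + 1784.7 - 242.8 = 1906.7
Primary income: -736.1 - 177.9 - 324.8 = -1238.8
Secondary income: -215.4 + 662.0 = 446.6
Current account = 1689.4 + 1906.7 + (-1238.8) + 446.6 = 2803.9
(Excluded from the current account — financial account: purchases of foreign government bonds by domestic residents 1557.3, sale of domestic government bonds to non-residents 1352.8, foreign purchases of equities on the domestic stock exchange 1426.8; capital account: acquisition of foreign patents and trademarks (non-produced assets) 90.1.)

2803.9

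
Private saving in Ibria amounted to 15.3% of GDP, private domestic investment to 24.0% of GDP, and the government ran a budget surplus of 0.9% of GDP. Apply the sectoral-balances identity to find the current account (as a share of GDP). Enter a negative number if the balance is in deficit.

By the sectoral-balances identity, CA = (S_private - I) + (T - G).
Private balance = 15.3 - 24.0 = -8.7
Government balance (T - G) = 0.9
CA = -8.7 + 0.9 = -7.8

-7.8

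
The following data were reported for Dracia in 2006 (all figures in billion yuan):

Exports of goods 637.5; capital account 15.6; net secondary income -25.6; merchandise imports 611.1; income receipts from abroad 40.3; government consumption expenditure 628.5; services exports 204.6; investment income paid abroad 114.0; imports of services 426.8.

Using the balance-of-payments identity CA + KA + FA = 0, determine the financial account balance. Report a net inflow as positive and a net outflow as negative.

279.5

Goods balance = 637.5 - 611.1 = 26.4
Services balance = 204.6 - 426.8 = -222.2
Trade balance (goods + services) = 26.4 + (-222.2) = -195.8
Net primary income = 40.3 - 114.0 = -73.7
Net secondary income = -25.6
Current account = -195.8 + (-73.7) + (-25.6) = -295.1
Financial account = -(-295.1 + 15.6) = 279.5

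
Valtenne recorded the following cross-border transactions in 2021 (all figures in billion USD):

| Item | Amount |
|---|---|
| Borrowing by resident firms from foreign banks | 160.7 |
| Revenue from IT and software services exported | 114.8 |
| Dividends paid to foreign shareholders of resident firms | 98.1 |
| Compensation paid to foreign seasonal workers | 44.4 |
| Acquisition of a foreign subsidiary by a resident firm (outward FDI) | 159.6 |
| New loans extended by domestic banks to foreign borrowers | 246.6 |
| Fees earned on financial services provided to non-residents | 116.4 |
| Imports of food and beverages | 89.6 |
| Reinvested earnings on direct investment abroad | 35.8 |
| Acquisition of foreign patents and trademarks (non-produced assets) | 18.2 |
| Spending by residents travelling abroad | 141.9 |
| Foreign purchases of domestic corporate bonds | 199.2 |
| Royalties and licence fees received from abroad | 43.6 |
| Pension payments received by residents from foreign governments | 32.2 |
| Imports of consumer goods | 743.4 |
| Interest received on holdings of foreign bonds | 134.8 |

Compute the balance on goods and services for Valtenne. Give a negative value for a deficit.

-700.1

Goods: -89.6 - 743.4 = -833.0
Services: 43.6 + 114.8 + 116.4 - 141.9 = 132.9
Trade balance = -833.0 + 132.9 = -700.1
(Excluded from the trade balance — financial account: borrowing by resident firms from foreign banks 160.7, acquisition of a foreign subsidiary by a resident firm (outward FDI) 159.6, new loans extended by domestic banks to foreign borrowers 246.6, foreign purchases of domestic corporate bonds 199.2; primary income: dividends paid to foreign shareholders of resident firms 98.1, compensation paid to foreign seasonal workers 44.4, reinvested earnings on direct investment abroad 35.8, interest received on holdings of foreign bonds 134.8; capital account: acquisition of foreign patents and trademarks (non-produced assets) 18.2; secondary income: pension payments received by residents from foreign governments 32.2.)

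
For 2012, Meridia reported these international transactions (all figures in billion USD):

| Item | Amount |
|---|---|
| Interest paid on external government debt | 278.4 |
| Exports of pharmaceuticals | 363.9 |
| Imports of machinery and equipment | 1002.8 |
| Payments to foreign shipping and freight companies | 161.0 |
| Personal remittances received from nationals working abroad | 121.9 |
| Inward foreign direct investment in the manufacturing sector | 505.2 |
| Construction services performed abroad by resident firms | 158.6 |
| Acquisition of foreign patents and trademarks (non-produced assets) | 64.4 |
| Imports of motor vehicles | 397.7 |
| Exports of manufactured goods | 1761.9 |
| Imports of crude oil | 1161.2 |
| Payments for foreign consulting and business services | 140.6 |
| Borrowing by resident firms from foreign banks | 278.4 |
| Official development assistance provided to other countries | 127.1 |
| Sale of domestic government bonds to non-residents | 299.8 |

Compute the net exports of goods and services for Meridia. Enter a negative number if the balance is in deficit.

-578.9

Goods: -1161.2 - 397.7 - 1002.8 + 1761.9 + 363.9 = -435.9
Services: -161.0 + 158.6 - 140.6 = -143.0
Trade balance = -435.9 + (-143.0) = -578.9
(Excluded from the trade balance — primary income: interest paid on external government debt 278.4; secondary income: personal remittances received from nationals working abroad 121.9, official development assistance provided to other countries 127.1; financial account: inward foreign direct investment in the manufacturing sector 505.2, borrowing by resident firms from foreign banks 278.4, sale of domestic government bonds to non-residents 299.8; capital account: acquisition of foreign patents and trademarks (non-produced assets) 64.4.)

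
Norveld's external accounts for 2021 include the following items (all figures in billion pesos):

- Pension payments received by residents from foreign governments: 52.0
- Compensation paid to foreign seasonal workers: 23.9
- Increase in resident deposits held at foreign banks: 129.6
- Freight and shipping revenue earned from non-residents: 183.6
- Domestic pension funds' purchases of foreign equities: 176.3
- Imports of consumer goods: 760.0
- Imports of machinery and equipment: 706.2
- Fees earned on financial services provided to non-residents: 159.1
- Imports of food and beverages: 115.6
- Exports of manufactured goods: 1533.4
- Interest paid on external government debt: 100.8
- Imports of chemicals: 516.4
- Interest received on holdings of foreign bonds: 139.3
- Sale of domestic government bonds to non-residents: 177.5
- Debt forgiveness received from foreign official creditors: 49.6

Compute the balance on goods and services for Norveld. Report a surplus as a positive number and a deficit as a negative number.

Goods: -706.2 + 1533.4 - 115.6 - 760.0 - 516.4 = -564.8
Services: 183.6 + 159.1 = 342.7
Trade balance = -564.8 + 342.7 = -222.1
(Excluded from the trade balance — secondary income: pension payments received by residents from foreign governments 52.0; primary income: compensation paid to foreign seasonal workers 23.9, interest paid on external government debt 100.8, interest received on holdings of foreign bonds 139.3; financial account: increase in resident deposits held at foreign banks 129.6, domestic pension funds' purchases of foreign equities 176.3, sale of domestic government bonds to non-residents 177.5; capital account: debt forgiveness received from foreign official creditors 49.6.)

-222.1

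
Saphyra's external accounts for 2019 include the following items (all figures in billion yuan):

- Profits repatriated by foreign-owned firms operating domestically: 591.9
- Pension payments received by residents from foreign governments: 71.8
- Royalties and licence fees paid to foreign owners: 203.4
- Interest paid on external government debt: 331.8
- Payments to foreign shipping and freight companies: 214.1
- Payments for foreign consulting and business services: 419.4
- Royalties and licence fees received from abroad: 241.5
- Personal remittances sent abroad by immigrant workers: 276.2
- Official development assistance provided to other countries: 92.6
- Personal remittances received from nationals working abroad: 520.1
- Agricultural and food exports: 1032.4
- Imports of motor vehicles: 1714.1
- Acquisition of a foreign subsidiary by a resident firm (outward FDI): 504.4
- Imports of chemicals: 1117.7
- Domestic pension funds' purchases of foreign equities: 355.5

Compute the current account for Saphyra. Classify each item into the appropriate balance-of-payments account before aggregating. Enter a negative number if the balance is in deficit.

-3095.4

Goods: -1714.1 - 1117.7 + 1032.4 = -1799.4
Services: -419.4 - 214.1 + 241.5 - 203.4 = -595.4
Primary income: -591.9 - 331.8 = -923.7
Secondary income: -276.2 - 92.6 + 71.8 + 520.1 = 223.1
Current account = (-1799.4) + (-595.4) + (-923.7) + 223.1 = -3095.4
(Excluded from the current account — financial account: acquisition of a foreign subsidiary by a resident firm (outward FDI) 504.4, domestic pension funds' purchases of foreign equities 355.5.)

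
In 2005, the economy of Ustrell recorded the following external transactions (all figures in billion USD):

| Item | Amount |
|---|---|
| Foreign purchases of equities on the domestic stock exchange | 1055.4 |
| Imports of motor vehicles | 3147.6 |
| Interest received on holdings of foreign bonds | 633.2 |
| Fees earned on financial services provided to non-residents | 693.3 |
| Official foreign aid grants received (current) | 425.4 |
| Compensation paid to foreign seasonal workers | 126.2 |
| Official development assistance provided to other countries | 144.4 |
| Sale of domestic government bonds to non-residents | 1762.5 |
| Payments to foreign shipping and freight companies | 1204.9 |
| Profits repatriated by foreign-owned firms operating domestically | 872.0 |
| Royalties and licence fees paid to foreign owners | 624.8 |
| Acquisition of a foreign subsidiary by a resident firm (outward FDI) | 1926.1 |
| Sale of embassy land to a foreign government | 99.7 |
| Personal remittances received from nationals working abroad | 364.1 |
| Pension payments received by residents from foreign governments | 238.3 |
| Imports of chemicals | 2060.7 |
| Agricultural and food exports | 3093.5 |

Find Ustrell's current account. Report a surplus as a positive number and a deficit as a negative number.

-2732.8

Goods: -3147.6 - 2060.7 + 3093.5 = -2114.8
Services: -1204.9 - 624.8 + 693.3 = -1136.4
Primary income: -872.0 - 126.2 + 633.2 = -365.0
Secondary income: 364.1 - 144.4 + 238.3 + 425.4 = 883.4
Current account = (-2114.8) + (-1136.4) + (-365.0) + 883.4 = -2732.8
(Excluded from the current account — financial account: foreign purchases of equities on the domestic stock exchange 1055.4, sale of domestic government bonds to non-residents 1762.5, acquisition of a foreign subsidiary by a resident firm (outward FDI) 1926.1; capital account: sale of embassy land to a foreign government 99.7.)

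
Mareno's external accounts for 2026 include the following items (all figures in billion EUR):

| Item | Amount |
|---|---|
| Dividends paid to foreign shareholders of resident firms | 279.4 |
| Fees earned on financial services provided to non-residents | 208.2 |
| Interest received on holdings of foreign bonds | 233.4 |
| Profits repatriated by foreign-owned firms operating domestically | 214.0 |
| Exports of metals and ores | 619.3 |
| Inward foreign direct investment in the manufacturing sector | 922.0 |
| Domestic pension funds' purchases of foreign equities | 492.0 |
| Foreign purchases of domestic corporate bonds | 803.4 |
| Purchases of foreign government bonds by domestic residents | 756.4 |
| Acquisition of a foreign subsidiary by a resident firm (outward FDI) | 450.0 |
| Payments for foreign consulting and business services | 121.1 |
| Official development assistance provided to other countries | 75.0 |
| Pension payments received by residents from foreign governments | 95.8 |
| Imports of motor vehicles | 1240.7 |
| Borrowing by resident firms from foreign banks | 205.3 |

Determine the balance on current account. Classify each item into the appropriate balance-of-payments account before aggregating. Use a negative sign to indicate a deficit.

-773.5

Goods: 619.3 - 1240.7 = -621.4
Services: -121.1 + 208.2 = 87.1
Primary income: -214.0 + 233.4 - 279.4 = -260.0
Secondary income: 95.8 - 75.0 = 20.8
Current account = (-621.4) + 87.1 + (-260.0) + 20.8 = -773.5
(Excluded from the current account — financial account: inward foreign direct investment in the manufacturing sector 922.0, domestic pension funds' purchases of foreign equities 492.0, foreign purchases of domestic corporate bonds 803.4, purchases of foreign government bonds by domestic residents 756.4, acquisition of a foreign subsidiary by a resident firm (outward FDI) 450.0, borrowing by resident firms from foreign banks 205.3.)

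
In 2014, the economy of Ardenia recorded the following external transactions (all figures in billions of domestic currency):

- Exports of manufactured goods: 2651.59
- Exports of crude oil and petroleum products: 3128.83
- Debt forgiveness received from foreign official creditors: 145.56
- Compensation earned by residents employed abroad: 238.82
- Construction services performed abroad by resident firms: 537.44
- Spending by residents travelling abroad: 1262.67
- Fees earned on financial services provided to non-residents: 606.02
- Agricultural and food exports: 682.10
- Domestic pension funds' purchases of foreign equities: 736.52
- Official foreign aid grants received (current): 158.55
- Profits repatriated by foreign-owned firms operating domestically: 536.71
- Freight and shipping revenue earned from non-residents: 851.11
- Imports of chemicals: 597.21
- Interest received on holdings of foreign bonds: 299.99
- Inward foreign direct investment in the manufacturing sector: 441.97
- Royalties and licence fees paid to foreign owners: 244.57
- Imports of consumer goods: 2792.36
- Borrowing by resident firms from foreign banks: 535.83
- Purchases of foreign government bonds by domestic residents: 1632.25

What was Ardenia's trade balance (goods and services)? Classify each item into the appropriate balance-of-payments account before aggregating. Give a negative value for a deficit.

3560.28

Goods: 3128.83 + 2651.59 + 682.10 - 597.21 - 2792.36 = 3072.95
Services: 851.11 + 537.44 - 1262.67 - 244.57 + 606.02 = 487.33
Trade balance = 3072.95 + 487.33 = 3560.28
(Excluded from the trade balance — capital account: debt forgiveness received from foreign official creditors 145.56; primary income: compensation earned by residents employed abroad 238.82, profits repatriated by foreign-owned firms operating domestically 536.71, interest received on holdings of foreign bonds 299.99; financial account: domestic pension funds' purchases of foreign equities 736.52, inward foreign direct investment in the manufacturing sector 441.97, borrowing by resident firms from foreign banks 535.83, purchases of foreign government bonds by domestic residents 1632.25; secondary income: official foreign aid grants received (current) 158.55.)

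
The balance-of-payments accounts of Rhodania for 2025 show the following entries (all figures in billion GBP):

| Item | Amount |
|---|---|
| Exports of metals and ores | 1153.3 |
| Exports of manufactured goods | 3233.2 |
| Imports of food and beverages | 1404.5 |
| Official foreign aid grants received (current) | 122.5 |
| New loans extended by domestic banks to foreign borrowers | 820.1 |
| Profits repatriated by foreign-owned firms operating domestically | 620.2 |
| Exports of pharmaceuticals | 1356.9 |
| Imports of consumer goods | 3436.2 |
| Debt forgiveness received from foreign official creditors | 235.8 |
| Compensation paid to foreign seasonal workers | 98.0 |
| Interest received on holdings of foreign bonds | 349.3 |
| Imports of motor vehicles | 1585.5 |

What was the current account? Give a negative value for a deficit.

Goods: -1404.5 - 3436.2 + 1153.3 + 1356.9 - 1585.5 + 3233.2 = -682.8
Primary income: -620.2 - 98.0 + 349.3 = -368.9
Secondary income: 122.5
Current account = (-682.8) + (-368.9) + 122.5 = -929.2
(Excluded from the current account — financial account: new loans extended by domestic banks to foreign borrowers 820.1; capital account: debt forgiveness received from foreign official creditors 235.8.)

-929.2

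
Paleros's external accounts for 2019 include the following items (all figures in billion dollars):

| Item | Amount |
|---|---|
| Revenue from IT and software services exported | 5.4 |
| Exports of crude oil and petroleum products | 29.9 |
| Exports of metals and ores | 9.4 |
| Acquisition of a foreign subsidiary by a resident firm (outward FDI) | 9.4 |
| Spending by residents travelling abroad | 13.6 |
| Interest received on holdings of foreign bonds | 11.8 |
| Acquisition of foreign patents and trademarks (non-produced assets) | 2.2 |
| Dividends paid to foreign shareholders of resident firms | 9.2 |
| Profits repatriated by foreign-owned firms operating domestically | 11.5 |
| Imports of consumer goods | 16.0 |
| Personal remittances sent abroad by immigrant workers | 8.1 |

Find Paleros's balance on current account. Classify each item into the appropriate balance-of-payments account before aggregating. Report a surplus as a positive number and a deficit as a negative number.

Goods: -16.0 + 9.4 + 29.9 = 23.3
Services: 5.4 - 13.6 = -8.2
Primary income: -11.5 + 11.8 - 9.2 = -8.9
Secondary income: -8.1
Current account = 23.3 + (-8.2) + (-8.9) + (-8.1) = -1.9
(Excluded from the current account — financial account: acquisition of a foreign subsidiary by a resident firm (outward FDI) 9.4; capital account: acquisition of foreign patents and trademarks (non-produced assets) 2.2.)

-1.9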